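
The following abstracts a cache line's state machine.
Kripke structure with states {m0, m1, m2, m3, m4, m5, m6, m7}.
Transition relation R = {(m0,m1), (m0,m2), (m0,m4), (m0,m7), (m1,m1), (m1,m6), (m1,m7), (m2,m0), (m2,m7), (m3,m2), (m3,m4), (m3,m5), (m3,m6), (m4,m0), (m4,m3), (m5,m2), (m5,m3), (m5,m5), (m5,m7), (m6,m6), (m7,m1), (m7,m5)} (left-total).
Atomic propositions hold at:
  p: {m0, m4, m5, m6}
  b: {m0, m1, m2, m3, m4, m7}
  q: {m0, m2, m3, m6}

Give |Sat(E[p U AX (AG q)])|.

AG q: greatest fixpoint, start Z0 = {m0, m2, m3, m6}, keep only states in Sat with every successor in Z. Z1 = {m6}; fixed.
Sat(AG q) = {m6}
Sat(AX (AG q)) = {s : every successor in {m6}} = {m6}
E[p U AX (AG q)]: least fixpoint, start Z0 = Sat(AX (AG q)) = {m6}, add states in Sat(p) with some successor in Z. Already a fixed point.
Sat(E[p U AX (AG q)]) = {m6}
|Sat(E[p U AX (AG q)])| = |{m6}| = 1.

1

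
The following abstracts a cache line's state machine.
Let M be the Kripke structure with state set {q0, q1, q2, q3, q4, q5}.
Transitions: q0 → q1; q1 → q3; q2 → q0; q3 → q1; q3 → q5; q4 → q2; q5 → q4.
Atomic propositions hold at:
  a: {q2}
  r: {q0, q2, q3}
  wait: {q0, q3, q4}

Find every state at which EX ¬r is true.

{q0, q3, q5}

Sat(¬r) = {q1, q4, q5}
Sat(EX ¬r) = {s : some successor in {q1, q4, q5}} = {q0, q3, q5}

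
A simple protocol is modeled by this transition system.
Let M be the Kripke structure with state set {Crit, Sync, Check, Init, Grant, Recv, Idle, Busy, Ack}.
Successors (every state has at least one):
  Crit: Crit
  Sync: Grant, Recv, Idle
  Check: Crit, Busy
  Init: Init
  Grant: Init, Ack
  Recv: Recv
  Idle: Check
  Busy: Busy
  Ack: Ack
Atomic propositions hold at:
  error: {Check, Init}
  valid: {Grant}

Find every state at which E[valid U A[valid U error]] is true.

A[valid U error]: least fixpoint, start Z0 = Sat(error) = {Check, Init}, add states in Sat(valid) with every successor in Z. Already a fixed point.
Sat(A[valid U error]) = {Check, Init}
E[valid U A[valid U error]]: least fixpoint, start Z0 = Sat(A[valid U error]) = {Check, Init}, add states in Sat(valid) with some successor in Z. Z1 = {Check, Init, Grant}; fixed.
Sat(E[valid U A[valid U error]]) = {Check, Init, Grant}

{Check, Init, Grant}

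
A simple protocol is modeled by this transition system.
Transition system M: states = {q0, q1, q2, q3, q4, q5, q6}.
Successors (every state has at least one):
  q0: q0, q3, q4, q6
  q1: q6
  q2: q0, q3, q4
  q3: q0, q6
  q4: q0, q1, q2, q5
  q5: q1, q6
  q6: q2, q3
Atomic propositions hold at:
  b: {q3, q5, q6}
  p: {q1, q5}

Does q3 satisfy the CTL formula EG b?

EG b: greatest fixpoint, start Z0 = {q3, q5, q6}, keep only states in Sat with some successor in Z. Already a fixed point.
Sat(EG b) = {q3, q5, q6}
q3 ∈ Sat(EG b) = {q3, q5, q6}, so the formula holds at q3.

Yes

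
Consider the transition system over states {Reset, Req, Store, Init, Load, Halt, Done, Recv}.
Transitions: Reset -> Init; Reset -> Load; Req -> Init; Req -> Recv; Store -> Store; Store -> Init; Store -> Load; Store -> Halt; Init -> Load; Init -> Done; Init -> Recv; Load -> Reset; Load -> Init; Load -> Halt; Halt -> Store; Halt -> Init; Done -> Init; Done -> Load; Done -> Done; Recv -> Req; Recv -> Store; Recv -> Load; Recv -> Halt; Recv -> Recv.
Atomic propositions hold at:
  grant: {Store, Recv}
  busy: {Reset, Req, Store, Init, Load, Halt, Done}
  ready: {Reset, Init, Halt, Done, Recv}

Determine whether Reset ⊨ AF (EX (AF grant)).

No

AF grant: least fixpoint, start Z0 = {Store, Recv}, add states with every successor in Z. Already a fixed point.
Sat(AF grant) = {Store, Recv}
Sat(EX (AF grant)) = {s : some successor in {Store, Recv}} = {Req, Store, Init, Halt, Recv}
AF (EX (AF grant)): least fixpoint, start Z0 = {Req, Store, Init, Halt, Recv}, add states with every successor in Z. Already a fixed point.
Sat(AF (EX (AF grant))) = {Req, Store, Init, Halt, Recv}
Reset ∉ Sat(AF (EX (AF grant))) = {Req, Store, Init, Halt, Recv}, so the formula does not hold at Reset.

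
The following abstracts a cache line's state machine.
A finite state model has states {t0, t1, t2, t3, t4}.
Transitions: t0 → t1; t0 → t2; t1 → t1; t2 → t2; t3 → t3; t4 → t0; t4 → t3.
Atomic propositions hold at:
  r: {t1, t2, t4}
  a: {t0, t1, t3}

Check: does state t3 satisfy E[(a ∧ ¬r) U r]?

Sat(¬r) = {t0, t3}
Sat(a ∧ ¬r) = {t0, t3}
E[(a ∧ ¬r) U r]: least fixpoint, start Z0 = Sat(r) = {t1, t2, t4}, add states in Sat(a ∧ ¬r) with some successor in Z. Z1 = {t0, t1, t2, t4}; fixed.
Sat(E[(a ∧ ¬r) U r]) = {t0, t1, t2, t4}
t3 ∉ Sat(E[(a ∧ ¬r) U r]) = {t0, t1, t2, t4}, so the formula does not hold at t3.

No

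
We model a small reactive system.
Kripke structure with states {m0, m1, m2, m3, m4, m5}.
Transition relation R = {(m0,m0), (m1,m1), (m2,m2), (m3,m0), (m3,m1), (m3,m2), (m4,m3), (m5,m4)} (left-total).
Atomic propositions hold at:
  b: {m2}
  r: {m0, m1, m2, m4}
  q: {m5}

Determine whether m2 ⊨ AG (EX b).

Sat(EX b) = {s : some successor in {m2}} = {m2, m3}
AG (EX b): greatest fixpoint, start Z0 = {m2, m3}, keep only states in Sat with every successor in Z. Z1 = {m2}; fixed.
Sat(AG (EX b)) = {m2}
m2 ∈ Sat(AG (EX b)) = {m2}, so the formula holds at m2.

Yes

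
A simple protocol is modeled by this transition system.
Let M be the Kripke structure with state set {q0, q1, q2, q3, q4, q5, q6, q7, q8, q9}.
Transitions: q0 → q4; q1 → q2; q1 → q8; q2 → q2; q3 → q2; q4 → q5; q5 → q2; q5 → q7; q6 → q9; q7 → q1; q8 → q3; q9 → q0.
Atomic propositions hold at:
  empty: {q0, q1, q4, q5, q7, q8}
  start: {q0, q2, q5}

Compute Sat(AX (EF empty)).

EF empty: least fixpoint, start Z0 = {q0, q1, q4, q5, q7, q8}, add states with some successor in Z. Z1 = {q0, q1, q4, q5, q7, q8, q9}; Z2 = {q0, q1, q4, q5, q6, q7, q8, q9}; fixed.
Sat(EF empty) = {q0, q1, q4, q5, q6, q7, q8, q9}
Sat(AX (EF empty)) = {s : every successor in {q0, q1, q4, q5, q6, q7, q8, q9}} = {q0, q4, q6, q7, q9}

{q0, q4, q6, q7, q9}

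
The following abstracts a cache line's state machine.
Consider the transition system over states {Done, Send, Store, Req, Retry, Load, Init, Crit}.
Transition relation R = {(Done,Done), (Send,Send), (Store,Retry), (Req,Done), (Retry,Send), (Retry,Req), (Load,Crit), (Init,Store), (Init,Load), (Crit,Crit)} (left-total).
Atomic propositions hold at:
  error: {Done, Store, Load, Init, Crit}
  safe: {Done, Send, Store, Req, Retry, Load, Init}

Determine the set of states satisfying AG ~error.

Sat(~error) = {Send, Req, Retry}
AG ~error: greatest fixpoint, start Z0 = {Send, Req, Retry}, keep only states in Sat with every successor in Z. Z1 = {Send, Retry}; Z2 = {Send}; fixed.
Sat(AG ~error) = {Send}

{Send}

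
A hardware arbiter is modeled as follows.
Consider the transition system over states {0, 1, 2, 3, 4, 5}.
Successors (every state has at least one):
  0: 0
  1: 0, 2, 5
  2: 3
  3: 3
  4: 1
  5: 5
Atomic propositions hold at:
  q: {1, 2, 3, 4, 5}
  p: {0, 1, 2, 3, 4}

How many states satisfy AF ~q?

Sat(~q) = {0}
AF ~q: least fixpoint, start Z0 = {0}, add states with every successor in Z. Already a fixed point.
Sat(AF ~q) = {0}
|Sat(AF ~q)| = |{0}| = 1.

1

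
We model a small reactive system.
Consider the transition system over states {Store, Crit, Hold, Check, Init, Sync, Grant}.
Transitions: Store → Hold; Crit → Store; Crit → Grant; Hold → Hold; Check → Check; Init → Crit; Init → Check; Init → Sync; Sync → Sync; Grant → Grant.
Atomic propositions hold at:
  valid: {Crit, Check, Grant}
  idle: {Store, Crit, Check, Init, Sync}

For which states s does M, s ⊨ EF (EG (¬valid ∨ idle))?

{Store, Crit, Hold, Check, Init, Sync}

Sat(¬valid) = {Store, Hold, Init, Sync}
Sat(¬valid ∨ idle) = {Store, Crit, Hold, Check, Init, Sync}
EG (¬valid ∨ idle): greatest fixpoint, start Z0 = {Store, Crit, Hold, Check, Init, Sync}, keep only states in Sat with some successor in Z. Already a fixed point.
Sat(EG (¬valid ∨ idle)) = {Store, Crit, Hold, Check, Init, Sync}
EF (EG (¬valid ∨ idle)): least fixpoint, start Z0 = {Store, Crit, Hold, Check, Init, Sync}, add states with some successor in Z. Already a fixed point.
Sat(EF (EG (¬valid ∨ idle))) = {Store, Crit, Hold, Check, Init, Sync}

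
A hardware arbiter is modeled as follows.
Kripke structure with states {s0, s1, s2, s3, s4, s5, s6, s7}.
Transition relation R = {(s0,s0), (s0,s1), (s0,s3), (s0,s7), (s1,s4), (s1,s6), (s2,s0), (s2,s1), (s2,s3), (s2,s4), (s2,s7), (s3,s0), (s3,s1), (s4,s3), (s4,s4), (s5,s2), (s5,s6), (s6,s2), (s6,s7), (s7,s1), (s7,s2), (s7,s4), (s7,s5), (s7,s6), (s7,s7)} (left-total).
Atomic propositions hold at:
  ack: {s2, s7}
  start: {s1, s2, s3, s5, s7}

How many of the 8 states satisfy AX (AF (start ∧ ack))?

2

Sat(start ∧ ack) = {s2, s7}
AF (start ∧ ack): least fixpoint, start Z0 = {s2, s7}, add states with every successor in Z. Z1 = {s2, s6, s7}; Z2 = {s2, s5, s6, s7}; fixed.
Sat(AF (start ∧ ack)) = {s2, s5, s6, s7}
Sat(AX (AF (start ∧ ack))) = {s : every successor in {s2, s5, s6, s7}} = {s5, s6}
|Sat(AX (AF (start ∧ ack)))| = |{s5, s6}| = 2.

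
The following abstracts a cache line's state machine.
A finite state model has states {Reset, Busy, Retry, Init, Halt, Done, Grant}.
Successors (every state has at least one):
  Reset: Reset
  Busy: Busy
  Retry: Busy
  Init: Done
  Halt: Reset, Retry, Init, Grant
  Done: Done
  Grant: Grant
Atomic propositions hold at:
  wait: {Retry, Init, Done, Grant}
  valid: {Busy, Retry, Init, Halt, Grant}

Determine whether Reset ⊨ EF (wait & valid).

No

Sat(wait & valid) = {Retry, Init, Grant}
EF (wait & valid): least fixpoint, start Z0 = {Retry, Init, Grant}, add states with some successor in Z. Z1 = {Retry, Init, Halt, Grant}; fixed.
Sat(EF (wait & valid)) = {Retry, Init, Halt, Grant}
Reset ∉ Sat(EF (wait & valid)) = {Retry, Init, Halt, Grant}, so the formula does not hold at Reset.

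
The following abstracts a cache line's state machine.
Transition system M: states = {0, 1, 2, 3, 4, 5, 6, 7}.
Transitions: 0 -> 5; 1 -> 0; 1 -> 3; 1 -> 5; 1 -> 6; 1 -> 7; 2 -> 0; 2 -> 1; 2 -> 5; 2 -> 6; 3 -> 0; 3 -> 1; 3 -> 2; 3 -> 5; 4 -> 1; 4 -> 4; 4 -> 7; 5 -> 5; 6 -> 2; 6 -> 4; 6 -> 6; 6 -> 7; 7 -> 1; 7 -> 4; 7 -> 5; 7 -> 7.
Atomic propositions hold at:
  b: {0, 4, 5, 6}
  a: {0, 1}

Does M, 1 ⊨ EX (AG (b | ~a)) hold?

Sat(~a) = {2, 3, 4, 5, 6, 7}
Sat(b | ~a) = {0, 2, 3, 4, 5, 6, 7}
AG (b | ~a): greatest fixpoint, start Z0 = {0, 2, 3, 4, 5, 6, 7}, keep only states in Sat with every successor in Z. Z1 = {0, 5, 6}; Z2 = {0, 5}; fixed.
Sat(AG (b | ~a)) = {0, 5}
Sat(EX (AG (b | ~a))) = {s : some successor in {0, 5}} = {0, 1, 2, 3, 5, 7}
1 ∈ Sat(EX (AG (b | ~a))) = {0, 1, 2, 3, 5, 7}, so the formula holds at 1.

Yes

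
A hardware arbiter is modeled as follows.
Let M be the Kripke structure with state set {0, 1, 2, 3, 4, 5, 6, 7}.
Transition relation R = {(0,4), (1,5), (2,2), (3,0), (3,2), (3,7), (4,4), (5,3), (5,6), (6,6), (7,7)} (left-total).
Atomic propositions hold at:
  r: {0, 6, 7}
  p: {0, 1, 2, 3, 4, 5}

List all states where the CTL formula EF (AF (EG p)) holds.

EG p: greatest fixpoint, start Z0 = {0, 1, 2, 3, 4, 5}, keep only states in Sat with some successor in Z. Already a fixed point.
Sat(EG p) = {0, 1, 2, 3, 4, 5}
AF (EG p): least fixpoint, start Z0 = {0, 1, 2, 3, 4, 5}, add states with every successor in Z. Already a fixed point.
Sat(AF (EG p)) = {0, 1, 2, 3, 4, 5}
EF (AF (EG p)): least fixpoint, start Z0 = {0, 1, 2, 3, 4, 5}, add states with some successor in Z. Already a fixed point.
Sat(EF (AF (EG p))) = {0, 1, 2, 3, 4, 5}

{0, 1, 2, 3, 4, 5}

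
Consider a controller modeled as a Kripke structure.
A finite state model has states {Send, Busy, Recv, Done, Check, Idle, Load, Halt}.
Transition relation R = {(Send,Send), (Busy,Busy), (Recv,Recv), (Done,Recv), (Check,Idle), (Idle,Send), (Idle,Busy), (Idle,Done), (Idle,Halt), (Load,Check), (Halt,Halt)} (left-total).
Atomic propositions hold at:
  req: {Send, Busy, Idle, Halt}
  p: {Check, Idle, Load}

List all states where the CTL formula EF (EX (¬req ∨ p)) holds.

{Recv, Done, Check, Idle, Load}

Sat(¬req) = {Recv, Done, Check, Load}
Sat(¬req ∨ p) = {Recv, Done, Check, Idle, Load}
Sat(EX (¬req ∨ p)) = {s : some successor in {Recv, Done, Check, Idle, Load}} = {Recv, Done, Check, Idle, Load}
EF (EX (¬req ∨ p)): least fixpoint, start Z0 = {Recv, Done, Check, Idle, Load}, add states with some successor in Z. Already a fixed point.
Sat(EF (EX (¬req ∨ p))) = {Recv, Done, Check, Idle, Load}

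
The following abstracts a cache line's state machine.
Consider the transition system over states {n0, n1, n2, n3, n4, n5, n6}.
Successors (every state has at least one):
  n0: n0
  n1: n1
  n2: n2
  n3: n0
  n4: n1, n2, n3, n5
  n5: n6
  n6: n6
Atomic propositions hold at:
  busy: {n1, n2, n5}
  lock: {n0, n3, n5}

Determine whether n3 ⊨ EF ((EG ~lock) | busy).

Sat(~lock) = {n1, n2, n4, n6}
EG ~lock: greatest fixpoint, start Z0 = {n1, n2, n4, n6}, keep only states in Sat with some successor in Z. Already a fixed point.
Sat(EG ~lock) = {n1, n2, n4, n6}
Sat((EG ~lock) | busy) = {n1, n2, n4, n5, n6}
EF ((EG ~lock) | busy): least fixpoint, start Z0 = {n1, n2, n4, n5, n6}, add states with some successor in Z. Already a fixed point.
Sat(EF ((EG ~lock) | busy)) = {n1, n2, n4, n5, n6}
n3 ∉ Sat(EF ((EG ~lock) | busy)) = {n1, n2, n4, n5, n6}, so the formula does not hold at n3.

No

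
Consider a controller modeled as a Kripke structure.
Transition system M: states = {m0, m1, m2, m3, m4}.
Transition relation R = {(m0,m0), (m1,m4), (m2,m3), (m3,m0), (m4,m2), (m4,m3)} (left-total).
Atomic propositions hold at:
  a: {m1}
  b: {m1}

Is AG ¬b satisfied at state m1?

Sat(¬b) = {m0, m2, m3, m4}
AG ¬b: greatest fixpoint, start Z0 = {m0, m2, m3, m4}, keep only states in Sat with every successor in Z. Already a fixed point.
Sat(AG ¬b) = {m0, m2, m3, m4}
m1 ∉ Sat(AG ¬b) = {m0, m2, m3, m4}, so the formula does not hold at m1.

No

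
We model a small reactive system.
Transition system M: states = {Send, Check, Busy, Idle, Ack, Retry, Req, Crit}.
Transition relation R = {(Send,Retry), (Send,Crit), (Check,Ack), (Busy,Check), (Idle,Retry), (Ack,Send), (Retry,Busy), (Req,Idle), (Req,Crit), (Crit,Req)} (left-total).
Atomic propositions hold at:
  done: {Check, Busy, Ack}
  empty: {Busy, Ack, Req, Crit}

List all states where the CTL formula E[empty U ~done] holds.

Sat(~done) = {Send, Idle, Retry, Req, Crit}
E[empty U ~done]: least fixpoint, start Z0 = Sat(~done) = {Send, Idle, Retry, Req, Crit}, add states in Sat(empty) with some successor in Z. Z1 = {Send, Idle, Ack, Retry, Req, Crit}; fixed.
Sat(E[empty U ~done]) = {Send, Idle, Ack, Retry, Req, Crit}

{Send, Idle, Ack, Retry, Req, Crit}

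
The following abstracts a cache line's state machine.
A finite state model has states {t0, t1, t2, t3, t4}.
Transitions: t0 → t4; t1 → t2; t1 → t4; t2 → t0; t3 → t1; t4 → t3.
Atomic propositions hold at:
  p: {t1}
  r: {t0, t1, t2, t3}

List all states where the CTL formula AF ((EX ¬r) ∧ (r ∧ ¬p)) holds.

Sat(¬r) = {t4}
Sat(EX ¬r) = {s : some successor in {t4}} = {t0, t1}
Sat(¬p) = {t0, t2, t3, t4}
Sat(r ∧ ¬p) = {t0, t2, t3}
Sat((EX ¬r) ∧ (r ∧ ¬p)) = {t0}
AF ((EX ¬r) ∧ (r ∧ ¬p)): least fixpoint, start Z0 = {t0}, add states with every successor in Z. Z1 = {t0, t2}; fixed.
Sat(AF ((EX ¬r) ∧ (r ∧ ¬p))) = {t0, t2}

{t0, t2}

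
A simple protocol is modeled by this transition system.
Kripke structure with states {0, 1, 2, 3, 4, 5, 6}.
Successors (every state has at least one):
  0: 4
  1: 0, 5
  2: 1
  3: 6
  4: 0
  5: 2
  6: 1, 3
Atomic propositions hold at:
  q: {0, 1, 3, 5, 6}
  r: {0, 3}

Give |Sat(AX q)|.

5

Sat(AX q) = {s : every successor in {0, 1, 3, 5, 6}} = {1, 2, 3, 4, 6}
|Sat(AX q)| = |{1, 2, 3, 4, 6}| = 5.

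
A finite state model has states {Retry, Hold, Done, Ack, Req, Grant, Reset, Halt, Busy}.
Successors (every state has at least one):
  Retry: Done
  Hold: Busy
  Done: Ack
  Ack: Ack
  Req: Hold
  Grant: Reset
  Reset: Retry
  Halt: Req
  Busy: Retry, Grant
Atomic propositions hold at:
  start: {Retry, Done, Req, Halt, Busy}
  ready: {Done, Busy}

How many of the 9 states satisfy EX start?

5

Sat(EX start) = {s : some successor in {Retry, Done, Req, Halt, Busy}} = {Retry, Hold, Reset, Halt, Busy}
|Sat(EX start)| = |{Retry, Hold, Reset, Halt, Busy}| = 5.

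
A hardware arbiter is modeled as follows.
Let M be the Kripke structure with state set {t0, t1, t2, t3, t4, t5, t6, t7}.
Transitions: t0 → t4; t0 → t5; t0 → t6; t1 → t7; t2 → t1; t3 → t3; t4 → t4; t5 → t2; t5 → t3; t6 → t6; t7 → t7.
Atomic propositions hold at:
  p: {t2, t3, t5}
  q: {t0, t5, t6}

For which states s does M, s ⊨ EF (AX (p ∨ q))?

Sat(p ∨ q) = {t0, t2, t3, t5, t6}
Sat(AX (p ∨ q)) = {s : every successor in {t0, t2, t3, t5, t6}} = {t3, t5, t6}
EF (AX (p ∨ q)): least fixpoint, start Z0 = {t3, t5, t6}, add states with some successor in Z. Z1 = {t0, t3, t5, t6}; fixed.
Sat(EF (AX (p ∨ q))) = {t0, t3, t5, t6}

{t0, t3, t5, t6}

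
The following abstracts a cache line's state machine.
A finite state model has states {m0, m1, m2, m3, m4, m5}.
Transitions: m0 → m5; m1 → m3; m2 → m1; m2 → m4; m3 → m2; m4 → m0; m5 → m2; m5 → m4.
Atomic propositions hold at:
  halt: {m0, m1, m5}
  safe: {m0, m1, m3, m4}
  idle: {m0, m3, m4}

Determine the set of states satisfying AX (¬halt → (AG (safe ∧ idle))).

{m0, m4}

Sat(¬halt) = {m2, m3, m4}
Sat(safe ∧ idle) = {m0, m3, m4}
AG (safe ∧ idle): greatest fixpoint, start Z0 = {m0, m3, m4}, keep only states in Sat with every successor in Z. Z1 = {m4}; Z2 = ∅; fixed.
Sat(AG (safe ∧ idle)) = ∅
Sat(¬halt → (AG (safe ∧ idle))) = {m0, m1, m5}
Sat(AX (¬halt → (AG (safe ∧ idle)))) = {s : every successor in {m0, m1, m5}} = {m0, m4}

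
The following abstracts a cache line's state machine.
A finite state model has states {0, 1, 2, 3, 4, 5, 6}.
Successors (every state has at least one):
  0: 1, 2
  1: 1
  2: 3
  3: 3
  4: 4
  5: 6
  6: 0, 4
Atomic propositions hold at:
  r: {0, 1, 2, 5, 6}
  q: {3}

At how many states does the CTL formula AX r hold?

3

Sat(AX r) = {s : every successor in {0, 1, 2, 5, 6}} = {0, 1, 5}
|Sat(AX r)| = |{0, 1, 5}| = 3.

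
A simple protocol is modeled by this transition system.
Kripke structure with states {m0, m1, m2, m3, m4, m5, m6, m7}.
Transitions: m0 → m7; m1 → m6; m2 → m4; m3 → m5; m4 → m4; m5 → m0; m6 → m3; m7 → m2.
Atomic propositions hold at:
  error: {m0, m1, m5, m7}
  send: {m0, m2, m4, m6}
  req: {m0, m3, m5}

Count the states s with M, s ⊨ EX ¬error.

5

Sat(¬error) = {m2, m3, m4, m6}
Sat(EX ¬error) = {s : some successor in {m2, m3, m4, m6}} = {m1, m2, m4, m6, m7}
|Sat(EX ¬error)| = |{m1, m2, m4, m6, m7}| = 5.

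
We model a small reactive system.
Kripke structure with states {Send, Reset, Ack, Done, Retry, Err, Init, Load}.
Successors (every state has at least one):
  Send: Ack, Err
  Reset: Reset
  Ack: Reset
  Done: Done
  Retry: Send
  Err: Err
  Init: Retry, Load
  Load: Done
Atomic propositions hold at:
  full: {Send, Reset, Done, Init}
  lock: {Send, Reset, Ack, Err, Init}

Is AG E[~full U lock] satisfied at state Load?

Sat(~full) = {Ack, Retry, Err, Load}
E[~full U lock]: least fixpoint, start Z0 = Sat(lock) = {Send, Reset, Ack, Err, Init}, add states in Sat(~full) with some successor in Z. Z1 = {Send, Reset, Ack, Retry, Err, Init}; fixed.
Sat(E[~full U lock]) = {Send, Reset, Ack, Retry, Err, Init}
AG E[~full U lock]: greatest fixpoint, start Z0 = {Send, Reset, Ack, Retry, Err, Init}, keep only states in Sat with every successor in Z. Z1 = {Send, Reset, Ack, Retry, Err}; fixed.
Sat(AG E[~full U lock]) = {Send, Reset, Ack, Retry, Err}
Load ∉ Sat(AG E[~full U lock]) = {Send, Reset, Ack, Retry, Err}, so the formula does not hold at Load.

No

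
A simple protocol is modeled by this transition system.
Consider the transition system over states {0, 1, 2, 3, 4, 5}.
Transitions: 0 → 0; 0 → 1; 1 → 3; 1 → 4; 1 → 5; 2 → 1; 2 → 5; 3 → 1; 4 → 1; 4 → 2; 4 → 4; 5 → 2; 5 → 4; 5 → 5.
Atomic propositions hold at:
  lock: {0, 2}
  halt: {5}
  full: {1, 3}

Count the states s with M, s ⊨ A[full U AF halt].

AF halt: least fixpoint, start Z0 = {5}, add states with every successor in Z. Already a fixed point.
Sat(AF halt) = {5}
A[full U AF halt]: least fixpoint, start Z0 = Sat(AF halt) = {5}, add states in Sat(full) with every successor in Z. Already a fixed point.
Sat(A[full U AF halt]) = {5}
|Sat(A[full U AF halt])| = |{5}| = 1.

1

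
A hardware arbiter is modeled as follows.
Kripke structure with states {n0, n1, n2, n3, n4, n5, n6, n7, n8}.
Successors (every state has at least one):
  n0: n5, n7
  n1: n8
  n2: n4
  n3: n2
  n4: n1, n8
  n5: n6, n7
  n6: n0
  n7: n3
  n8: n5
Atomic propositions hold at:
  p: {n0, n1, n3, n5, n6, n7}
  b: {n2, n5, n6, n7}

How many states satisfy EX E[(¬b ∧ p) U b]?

Sat(¬b) = {n0, n1, n3, n4, n8}
Sat(¬b ∧ p) = {n0, n1, n3}
E[(¬b ∧ p) U b]: least fixpoint, start Z0 = Sat(b) = {n2, n5, n6, n7}, add states in Sat(¬b ∧ p) with some successor in Z. Z1 = {n0, n2, n3, n5, n6, n7}; fixed.
Sat(E[(¬b ∧ p) U b]) = {n0, n2, n3, n5, n6, n7}
Sat(EX E[(¬b ∧ p) U b]) = {s : some successor in {n0, n2, n3, n5, n6, n7}} = {n0, n3, n5, n6, n7, n8}
|Sat(EX E[(¬b ∧ p) U b])| = |{n0, n3, n5, n6, n7, n8}| = 6.

6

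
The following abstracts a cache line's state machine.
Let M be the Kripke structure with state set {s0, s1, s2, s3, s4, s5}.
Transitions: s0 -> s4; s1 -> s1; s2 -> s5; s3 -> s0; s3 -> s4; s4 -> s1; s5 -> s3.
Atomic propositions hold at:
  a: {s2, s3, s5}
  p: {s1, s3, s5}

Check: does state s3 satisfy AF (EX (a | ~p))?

Sat(~p) = {s0, s2, s4}
Sat(a | ~p) = {s0, s2, s3, s4, s5}
Sat(EX (a | ~p)) = {s : some successor in {s0, s2, s3, s4, s5}} = {s0, s2, s3, s5}
AF (EX (a | ~p)): least fixpoint, start Z0 = {s0, s2, s3, s5}, add states with every successor in Z. Already a fixed point.
Sat(AF (EX (a | ~p))) = {s0, s2, s3, s5}
s3 ∈ Sat(AF (EX (a | ~p))) = {s0, s2, s3, s5}, so the formula holds at s3.

Yes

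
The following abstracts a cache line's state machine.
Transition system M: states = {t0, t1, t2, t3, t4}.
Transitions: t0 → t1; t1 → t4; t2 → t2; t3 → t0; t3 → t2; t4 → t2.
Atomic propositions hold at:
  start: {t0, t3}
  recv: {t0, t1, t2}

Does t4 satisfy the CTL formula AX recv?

Sat(AX recv) = {s : every successor in {t0, t1, t2}} = {t0, t2, t3, t4}
t4 ∈ Sat(AX recv) = {t0, t2, t3, t4}, so the formula holds at t4.

Yes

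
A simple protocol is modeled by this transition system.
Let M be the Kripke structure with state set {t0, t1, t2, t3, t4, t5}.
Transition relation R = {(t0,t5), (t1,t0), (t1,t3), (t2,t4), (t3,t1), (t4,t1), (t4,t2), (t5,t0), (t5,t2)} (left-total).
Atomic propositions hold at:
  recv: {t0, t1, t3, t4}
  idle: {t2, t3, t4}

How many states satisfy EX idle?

4

Sat(EX idle) = {s : some successor in {t2, t3, t4}} = {t1, t2, t4, t5}
|Sat(EX idle)| = |{t1, t2, t4, t5}| = 4.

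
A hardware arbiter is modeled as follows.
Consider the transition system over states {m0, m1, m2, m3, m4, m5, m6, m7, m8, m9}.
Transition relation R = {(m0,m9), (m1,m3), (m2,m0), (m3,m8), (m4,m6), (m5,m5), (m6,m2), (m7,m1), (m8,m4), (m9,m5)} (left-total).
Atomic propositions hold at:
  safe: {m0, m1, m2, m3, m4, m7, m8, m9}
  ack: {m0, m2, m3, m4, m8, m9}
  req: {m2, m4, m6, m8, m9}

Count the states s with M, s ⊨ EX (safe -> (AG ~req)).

Sat(~req) = {m0, m1, m3, m5, m7}
AG ~req: greatest fixpoint, start Z0 = {m0, m1, m3, m5, m7}, keep only states in Sat with every successor in Z. Z1 = {m1, m5, m7}; Z2 = {m5, m7}; Z3 = {m5}; fixed.
Sat(AG ~req) = {m5}
Sat(safe -> (AG ~req)) = {m5, m6}
Sat(EX (safe -> (AG ~req))) = {s : some successor in {m5, m6}} = {m4, m5, m9}
|Sat(EX (safe -> (AG ~req)))| = |{m4, m5, m9}| = 3.

3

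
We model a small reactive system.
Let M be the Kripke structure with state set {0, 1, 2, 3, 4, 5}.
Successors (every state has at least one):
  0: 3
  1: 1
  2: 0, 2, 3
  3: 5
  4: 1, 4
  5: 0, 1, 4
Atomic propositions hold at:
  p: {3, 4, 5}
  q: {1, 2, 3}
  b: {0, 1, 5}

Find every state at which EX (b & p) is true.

{3}

Sat(b & p) = {5}
Sat(EX (b & p)) = {s : some successor in {5}} = {3}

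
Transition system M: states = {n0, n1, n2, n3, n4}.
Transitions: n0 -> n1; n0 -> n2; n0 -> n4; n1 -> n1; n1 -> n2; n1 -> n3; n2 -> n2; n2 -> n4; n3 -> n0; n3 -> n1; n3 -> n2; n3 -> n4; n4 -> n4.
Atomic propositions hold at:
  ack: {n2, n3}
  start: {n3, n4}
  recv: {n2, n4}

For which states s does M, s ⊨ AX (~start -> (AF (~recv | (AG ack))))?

{n4}

Sat(~start) = {n0, n1, n2}
Sat(~recv) = {n0, n1, n3}
AG ack: greatest fixpoint, start Z0 = {n2, n3}, keep only states in Sat with every successor in Z. Z1 = ∅; fixed.
Sat(AG ack) = ∅
Sat(~recv | (AG ack)) = {n0, n1, n3}
AF (~recv | (AG ack)): least fixpoint, start Z0 = {n0, n1, n3}, add states with every successor in Z. Already a fixed point.
Sat(AF (~recv | (AG ack))) = {n0, n1, n3}
Sat(~start -> (AF (~recv | (AG ack)))) = {n0, n1, n3, n4}
Sat(AX (~start -> (AF (~recv | (AG ack))))) = {s : every successor in {n0, n1, n3, n4}} = {n4}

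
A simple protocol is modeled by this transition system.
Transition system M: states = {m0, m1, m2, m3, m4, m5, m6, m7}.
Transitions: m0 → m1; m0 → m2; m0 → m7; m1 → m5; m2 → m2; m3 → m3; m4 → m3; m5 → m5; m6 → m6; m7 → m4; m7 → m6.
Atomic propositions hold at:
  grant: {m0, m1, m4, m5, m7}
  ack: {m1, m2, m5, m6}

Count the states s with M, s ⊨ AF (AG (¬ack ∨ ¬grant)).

Sat(¬ack) = {m0, m3, m4, m7}
Sat(¬grant) = {m2, m3, m6}
Sat(¬ack ∨ ¬grant) = {m0, m2, m3, m4, m6, m7}
AG (¬ack ∨ ¬grant): greatest fixpoint, start Z0 = {m0, m2, m3, m4, m6, m7}, keep only states in Sat with every successor in Z. Z1 = {m2, m3, m4, m6, m7}; fixed.
Sat(AG (¬ack ∨ ¬grant)) = {m2, m3, m4, m6, m7}
AF (AG (¬ack ∨ ¬grant)): least fixpoint, start Z0 = {m2, m3, m4, m6, m7}, add states with every successor in Z. Already a fixed point.
Sat(AF (AG (¬ack ∨ ¬grant))) = {m2, m3, m4, m6, m7}
|Sat(AF (AG (¬ack ∨ ¬grant)))| = |{m2, m3, m4, m6, m7}| = 5.

5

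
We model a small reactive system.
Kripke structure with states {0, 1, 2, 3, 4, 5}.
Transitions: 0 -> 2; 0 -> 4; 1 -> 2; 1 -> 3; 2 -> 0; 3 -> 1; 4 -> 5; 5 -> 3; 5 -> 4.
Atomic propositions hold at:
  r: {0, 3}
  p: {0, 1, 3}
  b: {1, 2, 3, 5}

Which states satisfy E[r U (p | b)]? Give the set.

Sat(p | b) = {0, 1, 2, 3, 5}
E[r U (p | b)]: least fixpoint, start Z0 = Sat((p | b)) = {0, 1, 2, 3, 5}, add states in Sat(r) with some successor in Z. Already a fixed point.
Sat(E[r U (p | b)]) = {0, 1, 2, 3, 5}

{0, 1, 2, 3, 5}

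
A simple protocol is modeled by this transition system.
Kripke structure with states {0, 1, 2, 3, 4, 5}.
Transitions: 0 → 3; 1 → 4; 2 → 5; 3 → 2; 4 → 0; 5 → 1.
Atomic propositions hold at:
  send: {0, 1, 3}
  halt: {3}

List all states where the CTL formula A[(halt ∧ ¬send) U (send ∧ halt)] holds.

Sat(¬send) = {2, 4, 5}
Sat(halt ∧ ¬send) = ∅
Sat(send ∧ halt) = {3}
A[(halt ∧ ¬send) U (send ∧ halt)]: least fixpoint, start Z0 = Sat((send ∧ halt)) = {3}, add states in Sat(halt ∧ ¬send) with every successor in Z. Already a fixed point.
Sat(A[(halt ∧ ¬send) U (send ∧ halt)]) = {3}

{3}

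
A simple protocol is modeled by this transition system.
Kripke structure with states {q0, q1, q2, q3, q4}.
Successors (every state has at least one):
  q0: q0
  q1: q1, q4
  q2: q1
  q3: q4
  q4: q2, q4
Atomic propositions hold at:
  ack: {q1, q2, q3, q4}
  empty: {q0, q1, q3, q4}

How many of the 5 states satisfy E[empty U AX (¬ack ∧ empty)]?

1

Sat(¬ack) = {q0}
Sat(¬ack ∧ empty) = {q0}
Sat(AX (¬ack ∧ empty)) = {s : every successor in {q0}} = {q0}
E[empty U AX (¬ack ∧ empty)]: least fixpoint, start Z0 = Sat(AX (¬ack ∧ empty)) = {q0}, add states in Sat(empty) with some successor in Z. Already a fixed point.
Sat(E[empty U AX (¬ack ∧ empty)]) = {q0}
|Sat(E[empty U AX (¬ack ∧ empty)])| = |{q0}| = 1.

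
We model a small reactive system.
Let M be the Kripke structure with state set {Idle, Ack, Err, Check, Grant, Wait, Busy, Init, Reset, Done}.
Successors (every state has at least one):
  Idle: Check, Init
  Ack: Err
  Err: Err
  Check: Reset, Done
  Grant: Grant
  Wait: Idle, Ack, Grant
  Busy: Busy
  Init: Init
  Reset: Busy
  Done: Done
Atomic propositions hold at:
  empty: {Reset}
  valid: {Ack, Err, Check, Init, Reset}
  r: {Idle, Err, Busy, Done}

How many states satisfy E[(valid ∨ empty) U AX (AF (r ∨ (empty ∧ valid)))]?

6

Sat(valid ∨ empty) = {Ack, Err, Check, Init, Reset}
Sat(empty ∧ valid) = {Reset}
Sat(r ∨ (empty ∧ valid)) = {Idle, Err, Busy, Reset, Done}
AF (r ∨ (empty ∧ valid)): least fixpoint, start Z0 = {Idle, Err, Busy, Reset, Done}, add states with every successor in Z. Z1 = {Idle, Ack, Err, Check, Busy, Reset, Done}; fixed.
Sat(AF (r ∨ (empty ∧ valid))) = {Idle, Ack, Err, Check, Busy, Reset, Done}
Sat(AX (AF (r ∨ (empty ∧ valid)))) = {s : every successor in {Idle, Ack, Err, Check, Busy, Reset, Done}} = {Ack, Err, Check, Busy, Reset, Done}
E[(valid ∨ empty) U AX (AF (r ∨ (empty ∧ valid)))]: least fixpoint, start Z0 = Sat(AX (AF (r ∨ (empty ∧ valid)))) = {Ack, Err, Check, Busy, Reset, Done}, add states in Sat(valid ∨ empty) with some successor in Z. Already a fixed point.
Sat(E[(valid ∨ empty) U AX (AF (r ∨ (empty ∧ valid)))]) = {Ack, Err, Check, Busy, Reset, Done}
|Sat(E[(valid ∨ empty) U AX (AF (r ∨ (empty ∧ valid)))])| = |{Ack, Err, Check, Busy, Reset, Done}| = 6.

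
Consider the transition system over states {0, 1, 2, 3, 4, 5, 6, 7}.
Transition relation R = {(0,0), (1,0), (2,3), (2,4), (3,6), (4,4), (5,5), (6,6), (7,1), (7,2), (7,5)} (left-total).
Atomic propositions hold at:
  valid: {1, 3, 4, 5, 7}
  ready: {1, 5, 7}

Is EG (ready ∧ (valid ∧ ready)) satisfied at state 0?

No

Sat(valid ∧ ready) = {1, 5, 7}
Sat(ready ∧ (valid ∧ ready)) = {1, 5, 7}
EG (ready ∧ (valid ∧ ready)): greatest fixpoint, start Z0 = {1, 5, 7}, keep only states in Sat with some successor in Z. Z1 = {5, 7}; fixed.
Sat(EG (ready ∧ (valid ∧ ready))) = {5, 7}
0 ∉ Sat(EG (ready ∧ (valid ∧ ready))) = {5, 7}, so the formula does not hold at 0.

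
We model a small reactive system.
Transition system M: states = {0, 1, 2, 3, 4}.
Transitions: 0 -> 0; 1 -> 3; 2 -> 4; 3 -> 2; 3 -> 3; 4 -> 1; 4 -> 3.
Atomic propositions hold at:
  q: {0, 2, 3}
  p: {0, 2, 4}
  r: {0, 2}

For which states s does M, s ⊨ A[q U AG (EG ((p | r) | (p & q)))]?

{0}

Sat(p | r) = {0, 2, 4}
Sat(p & q) = {0, 2}
Sat((p | r) | (p & q)) = {0, 2, 4}
EG ((p | r) | (p & q)): greatest fixpoint, start Z0 = {0, 2, 4}, keep only states in Sat with some successor in Z. Z1 = {0, 2}; Z2 = {0}; fixed.
Sat(EG ((p | r) | (p & q))) = {0}
AG (EG ((p | r) | (p & q))): greatest fixpoint, start Z0 = {0}, keep only states in Sat with every successor in Z. Already a fixed point.
Sat(AG (EG ((p | r) | (p & q)))) = {0}
A[q U AG (EG ((p | r) | (p & q)))]: least fixpoint, start Z0 = Sat(AG (EG ((p | r) | (p & q)))) = {0}, add states in Sat(q) with every successor in Z. Already a fixed point.
Sat(A[q U AG (EG ((p | r) | (p & q)))]) = {0}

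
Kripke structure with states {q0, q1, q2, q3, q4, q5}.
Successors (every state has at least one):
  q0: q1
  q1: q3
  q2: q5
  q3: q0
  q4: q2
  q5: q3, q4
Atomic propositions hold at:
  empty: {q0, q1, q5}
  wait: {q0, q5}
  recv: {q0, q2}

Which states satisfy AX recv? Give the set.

Sat(AX recv) = {s : every successor in {q0, q2}} = {q3, q4}

{q3, q4}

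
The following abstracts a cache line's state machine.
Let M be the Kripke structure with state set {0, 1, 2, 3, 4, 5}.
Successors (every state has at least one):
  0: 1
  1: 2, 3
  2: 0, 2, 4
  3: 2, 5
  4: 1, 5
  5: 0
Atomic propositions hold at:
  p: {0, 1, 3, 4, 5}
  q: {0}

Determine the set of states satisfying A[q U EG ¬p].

{2}

Sat(¬p) = {2}
EG ¬p: greatest fixpoint, start Z0 = {2}, keep only states in Sat with some successor in Z. Already a fixed point.
Sat(EG ¬p) = {2}
A[q U EG ¬p]: least fixpoint, start Z0 = Sat(EG ¬p) = {2}, add states in Sat(q) with every successor in Z. Already a fixed point.
Sat(A[q U EG ¬p]) = {2}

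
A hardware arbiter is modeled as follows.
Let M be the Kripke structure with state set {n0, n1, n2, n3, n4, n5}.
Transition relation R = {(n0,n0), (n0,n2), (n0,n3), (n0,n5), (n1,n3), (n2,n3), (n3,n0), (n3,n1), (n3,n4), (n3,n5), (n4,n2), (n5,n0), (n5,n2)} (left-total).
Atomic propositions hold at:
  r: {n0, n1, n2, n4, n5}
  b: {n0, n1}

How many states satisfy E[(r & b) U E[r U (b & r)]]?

3

Sat(r & b) = {n0, n1}
Sat(b & r) = {n0, n1}
E[r U (b & r)]: least fixpoint, start Z0 = Sat((b & r)) = {n0, n1}, add states in Sat(r) with some successor in Z. Z1 = {n0, n1, n5}; fixed.
Sat(E[r U (b & r)]) = {n0, n1, n5}
E[(r & b) U E[r U (b & r)]]: least fixpoint, start Z0 = Sat(E[r U (b & r)]) = {n0, n1, n5}, add states in Sat(r & b) with some successor in Z. Already a fixed point.
Sat(E[(r & b) U E[r U (b & r)]]) = {n0, n1, n5}
|Sat(E[(r & b) U E[r U (b & r)]])| = |{n0, n1, n5}| = 3.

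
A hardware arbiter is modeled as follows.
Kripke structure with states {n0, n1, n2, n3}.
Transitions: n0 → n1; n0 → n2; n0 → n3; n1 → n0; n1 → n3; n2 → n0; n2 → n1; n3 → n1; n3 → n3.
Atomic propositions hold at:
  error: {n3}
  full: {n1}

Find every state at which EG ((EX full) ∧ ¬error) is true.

Sat(EX full) = {s : some successor in {n1}} = {n0, n2, n3}
Sat(¬error) = {n0, n1, n2}
Sat((EX full) ∧ ¬error) = {n0, n2}
EG ((EX full) ∧ ¬error): greatest fixpoint, start Z0 = {n0, n2}, keep only states in Sat with some successor in Z. Already a fixed point.
Sat(EG ((EX full) ∧ ¬error)) = {n0, n2}

{n0, n2}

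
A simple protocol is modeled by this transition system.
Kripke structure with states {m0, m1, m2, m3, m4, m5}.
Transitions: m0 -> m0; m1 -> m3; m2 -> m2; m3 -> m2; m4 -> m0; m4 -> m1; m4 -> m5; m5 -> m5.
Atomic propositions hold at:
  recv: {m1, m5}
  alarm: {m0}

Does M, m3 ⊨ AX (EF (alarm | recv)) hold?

No

Sat(alarm | recv) = {m0, m1, m5}
EF (alarm | recv): least fixpoint, start Z0 = {m0, m1, m5}, add states with some successor in Z. Z1 = {m0, m1, m4, m5}; fixed.
Sat(EF (alarm | recv)) = {m0, m1, m4, m5}
Sat(AX (EF (alarm | recv))) = {s : every successor in {m0, m1, m4, m5}} = {m0, m4, m5}
m3 ∉ Sat(AX (EF (alarm | recv))) = {m0, m4, m5}, so the formula does not hold at m3.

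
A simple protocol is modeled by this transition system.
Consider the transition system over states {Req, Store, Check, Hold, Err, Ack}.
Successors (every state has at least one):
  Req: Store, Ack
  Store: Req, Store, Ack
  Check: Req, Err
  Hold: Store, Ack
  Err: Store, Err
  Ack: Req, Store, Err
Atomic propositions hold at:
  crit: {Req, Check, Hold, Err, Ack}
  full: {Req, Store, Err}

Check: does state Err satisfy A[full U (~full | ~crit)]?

No

Sat(~full) = {Check, Hold, Ack}
Sat(~crit) = {Store}
Sat(~full | ~crit) = {Store, Check, Hold, Ack}
A[full U (~full | ~crit)]: least fixpoint, start Z0 = Sat((~full | ~crit)) = {Store, Check, Hold, Ack}, add states in Sat(full) with every successor in Z. Z1 = {Req, Store, Check, Hold, Ack}; fixed.
Sat(A[full U (~full | ~crit)]) = {Req, Store, Check, Hold, Ack}
Err ∉ Sat(A[full U (~full | ~crit)]) = {Req, Store, Check, Hold, Ack}, so the formula does not hold at Err.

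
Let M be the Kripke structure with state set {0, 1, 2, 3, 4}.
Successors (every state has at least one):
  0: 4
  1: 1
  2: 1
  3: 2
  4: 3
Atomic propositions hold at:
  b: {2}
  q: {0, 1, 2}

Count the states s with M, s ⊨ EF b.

EF b: least fixpoint, start Z0 = {2}, add states with some successor in Z. Z1 = {2, 3}; Z2 = {2, 3, 4}; Z3 = {0, 2, 3, 4}; fixed.
Sat(EF b) = {0, 2, 3, 4}
|Sat(EF b)| = |{0, 2, 3, 4}| = 4.

4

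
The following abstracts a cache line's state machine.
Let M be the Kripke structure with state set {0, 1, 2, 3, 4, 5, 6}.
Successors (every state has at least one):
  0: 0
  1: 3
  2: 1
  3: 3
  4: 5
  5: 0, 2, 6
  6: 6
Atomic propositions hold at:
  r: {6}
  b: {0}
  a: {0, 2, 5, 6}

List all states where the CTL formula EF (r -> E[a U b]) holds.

E[a U b]: least fixpoint, start Z0 = Sat(b) = {0}, add states in Sat(a) with some successor in Z. Z1 = {0, 5}; fixed.
Sat(E[a U b]) = {0, 5}
Sat(r -> E[a U b]) = {0, 1, 2, 3, 4, 5}
EF (r -> E[a U b]): least fixpoint, start Z0 = {0, 1, 2, 3, 4, 5}, add states with some successor in Z. Already a fixed point.
Sat(EF (r -> E[a U b])) = {0, 1, 2, 3, 4, 5}

{0, 1, 2, 3, 4, 5}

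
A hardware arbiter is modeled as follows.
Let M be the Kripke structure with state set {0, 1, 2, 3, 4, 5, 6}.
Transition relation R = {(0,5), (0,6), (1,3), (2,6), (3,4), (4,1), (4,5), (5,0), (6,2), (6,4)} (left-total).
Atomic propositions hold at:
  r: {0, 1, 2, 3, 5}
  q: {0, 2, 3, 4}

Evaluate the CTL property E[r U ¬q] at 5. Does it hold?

Yes

Sat(¬q) = {1, 5, 6}
E[r U ¬q]: least fixpoint, start Z0 = Sat(¬q) = {1, 5, 6}, add states in Sat(r) with some successor in Z. Z1 = {0, 1, 2, 5, 6}; fixed.
Sat(E[r U ¬q]) = {0, 1, 2, 5, 6}
5 ∈ Sat(E[r U ¬q]) = {0, 1, 2, 5, 6}, so the formula holds at 5.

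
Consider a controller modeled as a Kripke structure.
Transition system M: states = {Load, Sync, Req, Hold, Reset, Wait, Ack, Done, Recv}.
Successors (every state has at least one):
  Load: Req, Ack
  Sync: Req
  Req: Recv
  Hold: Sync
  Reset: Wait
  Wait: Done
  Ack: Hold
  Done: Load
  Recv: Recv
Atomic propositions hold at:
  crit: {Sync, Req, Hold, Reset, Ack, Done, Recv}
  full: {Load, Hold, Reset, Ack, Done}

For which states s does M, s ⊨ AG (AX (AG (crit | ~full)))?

{Load, Sync, Req, Hold, Ack, Recv}

Sat(~full) = {Sync, Req, Wait, Recv}
Sat(crit | ~full) = {Sync, Req, Hold, Reset, Wait, Ack, Done, Recv}
AG (crit | ~full): greatest fixpoint, start Z0 = {Sync, Req, Hold, Reset, Wait, Ack, Done, Recv}, keep only states in Sat with every successor in Z. Z1 = {Sync, Req, Hold, Reset, Wait, Ack, Recv}; Z2 = {Sync, Req, Hold, Reset, Ack, Recv}; Z3 = {Sync, Req, Hold, Ack, Recv}; fixed.
Sat(AG (crit | ~full)) = {Sync, Req, Hold, Ack, Recv}
Sat(AX (AG (crit | ~full))) = {s : every successor in {Sync, Req, Hold, Ack, Recv}} = {Load, Sync, Req, Hold, Ack, Recv}
AG (AX (AG (crit | ~full))): greatest fixpoint, start Z0 = {Load, Sync, Req, Hold, Ack, Recv}, keep only states in Sat with every successor in Z. Already a fixed point.
Sat(AG (AX (AG (crit | ~full)))) = {Load, Sync, Req, Hold, Ack, Recv}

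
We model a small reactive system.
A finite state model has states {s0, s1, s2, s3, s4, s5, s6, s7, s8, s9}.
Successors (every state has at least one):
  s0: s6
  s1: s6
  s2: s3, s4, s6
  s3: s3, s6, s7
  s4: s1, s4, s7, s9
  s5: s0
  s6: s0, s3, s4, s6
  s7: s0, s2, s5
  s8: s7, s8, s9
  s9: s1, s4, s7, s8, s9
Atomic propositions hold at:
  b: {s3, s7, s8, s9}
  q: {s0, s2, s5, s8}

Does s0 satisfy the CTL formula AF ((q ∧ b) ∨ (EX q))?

Sat(q ∧ b) = {s8}
Sat(EX q) = {s : some successor in {s0, s2, s5, s8}} = {s5, s6, s7, s8, s9}
Sat((q ∧ b) ∨ (EX q)) = {s5, s6, s7, s8, s9}
AF ((q ∧ b) ∨ (EX q)): least fixpoint, start Z0 = {s5, s6, s7, s8, s9}, add states with every successor in Z. Z1 = {s0, s1, s5, s6, s7, s8, s9}; fixed.
Sat(AF ((q ∧ b) ∨ (EX q))) = {s0, s1, s5, s6, s7, s8, s9}
s0 ∈ Sat(AF ((q ∧ b) ∨ (EX q))) = {s0, s1, s5, s6, s7, s8, s9}, so the formula holds at s0.

Yes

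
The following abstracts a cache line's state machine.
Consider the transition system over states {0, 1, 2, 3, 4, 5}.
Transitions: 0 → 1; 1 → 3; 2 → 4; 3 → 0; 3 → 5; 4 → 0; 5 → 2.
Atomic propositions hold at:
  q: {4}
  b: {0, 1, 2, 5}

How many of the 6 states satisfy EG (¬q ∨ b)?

Sat(¬q) = {0, 1, 2, 3, 5}
Sat(¬q ∨ b) = {0, 1, 2, 3, 5}
EG (¬q ∨ b): greatest fixpoint, start Z0 = {0, 1, 2, 3, 5}, keep only states in Sat with some successor in Z. Z1 = {0, 1, 3, 5}; Z2 = {0, 1, 3}; fixed.
Sat(EG (¬q ∨ b)) = {0, 1, 3}
|Sat(EG (¬q ∨ b))| = |{0, 1, 3}| = 3.

3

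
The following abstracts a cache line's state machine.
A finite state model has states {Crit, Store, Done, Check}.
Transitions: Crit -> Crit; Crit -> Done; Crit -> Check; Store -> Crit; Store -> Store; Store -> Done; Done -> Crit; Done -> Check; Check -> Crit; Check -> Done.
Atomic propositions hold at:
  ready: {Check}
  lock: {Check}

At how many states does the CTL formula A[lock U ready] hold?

A[lock U ready]: least fixpoint, start Z0 = Sat(ready) = {Check}, add states in Sat(lock) with every successor in Z. Already a fixed point.
Sat(A[lock U ready]) = {Check}
|Sat(A[lock U ready])| = |{Check}| = 1.

1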